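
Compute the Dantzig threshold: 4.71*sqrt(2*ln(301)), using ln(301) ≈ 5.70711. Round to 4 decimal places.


ln(301) ≈ 5.70711.
2*ln(n) ≈ 11.41422.
sqrt(2*ln(n)) ≈ sqrt(11.41422) ≈ 3.378494.
threshold ≈ 4.71*3.378494 = 15.91270674 ≈ 15.9127.

15.9127


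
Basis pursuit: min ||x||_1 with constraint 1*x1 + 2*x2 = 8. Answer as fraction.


Axis intercepts:
  x1 = 8, x2 = 0: L1 = 8
  x1 = 0, x2 = 4: L1 = 4
x* = (0, 4)
||x*||_1 = 4.

4


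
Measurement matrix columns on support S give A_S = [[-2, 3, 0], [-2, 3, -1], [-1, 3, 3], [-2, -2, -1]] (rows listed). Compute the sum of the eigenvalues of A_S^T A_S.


Sum of eigenvalues of A_S^T A_S = trace(A_S^T A_S) = sum of squared column norms of A_S.
A_S^T A_S diagonal: [13, 31, 11].
trace = 13 + 31 + 11 = 55.

55


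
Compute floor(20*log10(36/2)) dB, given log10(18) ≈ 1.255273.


||x||/||e|| = 36/2 = 18.
log10(18) ≈ 1.255273.
20*log10(||x||/||e||) ≈ 20*1.255273 = 25.10546.
floor(25.10546) = 25.

25


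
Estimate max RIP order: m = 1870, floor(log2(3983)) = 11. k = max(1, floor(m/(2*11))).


floor(log2(3983)) = 11.
2*11 = 22.
m/(2*floor(log2(n))) = 1870/22 ≈ 85.0.
floor = 85.
k = max(1, 85) = 85.

85


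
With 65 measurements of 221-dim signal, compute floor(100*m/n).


100*m/n = 100*65/221 ≈ 29.4118.
floor = 29.

29


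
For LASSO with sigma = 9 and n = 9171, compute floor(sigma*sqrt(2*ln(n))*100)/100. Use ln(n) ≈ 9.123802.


ln(9171) ≈ 9.123802.
2*ln(n) ≈ 18.247604.
sqrt(2*ln(n)) ≈ sqrt(18.247604) ≈ 4.271721.
lambda ≈ 9*4.271721 = 38.445489.
floor(lambda*100)/100 = 38.44.

38.44


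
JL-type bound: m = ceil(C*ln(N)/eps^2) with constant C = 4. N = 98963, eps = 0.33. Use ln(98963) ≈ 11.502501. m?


ln(98963) ≈ 11.502501.
eps^2 = 0.33^2 = 0.1089.
C*ln(N)/eps^2 ≈ 4*11.502501/0.1089 ≈ 422.4977.
m = ceil(422.4977) = 423.

423


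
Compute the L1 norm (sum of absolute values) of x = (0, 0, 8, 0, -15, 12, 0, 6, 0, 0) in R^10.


Non-zero entries: [(2, 8), (4, -15), (5, 12), (7, 6)]
Absolute values: [8, 15, 12, 6]
||x||_1 = sum = 41.

41


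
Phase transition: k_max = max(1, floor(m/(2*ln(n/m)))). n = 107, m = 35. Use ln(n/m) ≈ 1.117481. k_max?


n/m = 107/35.
ln(n/m) ≈ 1.117481.
2*ln(n/m) ≈ 2.234962.
m/(2*ln(n/m)) ≈ 35/2.234962 ≈ 15.6602.
floor = 15.
k_max = max(1, 15) = 15.

15


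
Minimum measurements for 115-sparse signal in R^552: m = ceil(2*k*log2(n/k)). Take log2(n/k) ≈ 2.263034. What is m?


log2(n/k) = log2(552/115) ≈ 2.263034.
2*k*log2(n/k) ≈ 2*115*2.263034 = 520.49782.
m = ceil(520.49782) = 521.

521


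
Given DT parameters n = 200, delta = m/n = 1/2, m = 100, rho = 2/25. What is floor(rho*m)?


m = 1/2*200 = 100.
rho = 2/25.
rho*m = 2/25*100 = 8.
k = floor(8) = 8.

8


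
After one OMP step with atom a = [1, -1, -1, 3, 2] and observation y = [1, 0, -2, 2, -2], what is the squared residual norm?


a^T a = 16.
a^T y = 5.
coeff = 5/16 = 5/16.
||r||^2 = 183/16.

183/16


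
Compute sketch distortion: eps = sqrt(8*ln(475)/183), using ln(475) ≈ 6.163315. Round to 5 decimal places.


ln(475) ≈ 6.163315.
8*ln(N)/m ≈ 8*6.163315/183 ≈ 0.26943454.
eps = sqrt(0.26943454) ≈ 0.5190708 ≈ 0.51907.

0.51907


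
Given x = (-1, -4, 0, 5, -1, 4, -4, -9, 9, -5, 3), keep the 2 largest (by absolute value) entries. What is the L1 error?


Sorted |x_i| descending: [9, 9, 5, 5, 4, 4, 4, 3, 1, 1, 0]
Keep top 2: [9, 9]
Tail entries: [5, 5, 4, 4, 4, 3, 1, 1, 0]
L1 error = sum of tail = 27.

27


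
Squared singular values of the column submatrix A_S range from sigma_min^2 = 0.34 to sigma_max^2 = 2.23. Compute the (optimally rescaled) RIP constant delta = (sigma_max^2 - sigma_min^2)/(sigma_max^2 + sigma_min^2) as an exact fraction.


lambda_max - lambda_min = 2.23 - 0.34 = 1.89.
lambda_max + lambda_min = 2.23 + 0.34 = 2.57.
delta = 1.89/2.57 = 189/257.

189/257


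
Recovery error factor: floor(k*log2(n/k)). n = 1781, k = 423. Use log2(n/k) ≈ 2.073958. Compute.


log2(n/k) = log2(1781/423) ≈ 2.073958.
k*log2(n/k) ≈ 423*2.073958 = 877.284234.
floor(877.284234) = 877.

877


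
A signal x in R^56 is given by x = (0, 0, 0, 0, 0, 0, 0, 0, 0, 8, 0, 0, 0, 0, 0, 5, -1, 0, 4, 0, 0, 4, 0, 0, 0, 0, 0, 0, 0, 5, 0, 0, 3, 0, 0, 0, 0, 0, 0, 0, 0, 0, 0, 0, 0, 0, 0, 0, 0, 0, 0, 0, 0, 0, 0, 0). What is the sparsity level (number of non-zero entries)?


Non-zero positions: [9, 15, 16, 18, 21, 29, 32].
Sparsity = 7.

7


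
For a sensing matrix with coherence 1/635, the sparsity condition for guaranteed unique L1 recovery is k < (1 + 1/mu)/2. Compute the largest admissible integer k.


1/mu = 635.
1 + 1/mu = 636.
(1 + 1/mu)/2 = 318 is an integer and the inequality is strict, so k_max = 318 - 1 = 317.

317


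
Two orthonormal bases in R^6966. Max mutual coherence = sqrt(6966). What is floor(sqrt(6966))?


83^2 = 6889 <= 6966 < 7056 = 84^2, so 83 <= sqrt(6966) < 84.
floor(sqrt(6966)) = 83.

83


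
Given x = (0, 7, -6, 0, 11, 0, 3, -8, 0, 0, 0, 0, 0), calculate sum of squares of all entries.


Non-zero entries: [(1, 7), (2, -6), (4, 11), (6, 3), (7, -8)]
Squares: [49, 36, 121, 9, 64]
||x||_2^2 = sum = 279.

279


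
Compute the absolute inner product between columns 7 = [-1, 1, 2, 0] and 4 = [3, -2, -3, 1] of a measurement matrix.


Inner product: -1*3 + 1*-2 + 2*-3 + 0*1
Products: [-3, -2, -6, 0]
Sum = -11.
|dot| = 11.

11


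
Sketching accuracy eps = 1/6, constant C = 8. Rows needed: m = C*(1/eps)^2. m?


1/eps = 6.
(1/eps)^2 = 36.
m = 8*36 = 288.

288


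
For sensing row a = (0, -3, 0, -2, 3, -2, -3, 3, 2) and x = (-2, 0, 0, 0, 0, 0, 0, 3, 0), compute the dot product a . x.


Non-zero terms: ['0*-2', '3*3']
Products: [0, 9]
y = sum = 9.

9


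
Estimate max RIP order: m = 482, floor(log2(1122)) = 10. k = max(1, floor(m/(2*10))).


floor(log2(1122)) = 10.
2*10 = 20.
m/(2*floor(log2(n))) = 482/20 ≈ 24.1.
floor = 24.
k = max(1, 24) = 24.

24


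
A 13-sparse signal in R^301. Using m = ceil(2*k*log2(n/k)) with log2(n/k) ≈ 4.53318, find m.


log2(n/k) = log2(301/13) ≈ 4.53318.
2*k*log2(n/k) ≈ 2*13*4.53318 = 117.86268.
m = ceil(117.86268) = 118.

118


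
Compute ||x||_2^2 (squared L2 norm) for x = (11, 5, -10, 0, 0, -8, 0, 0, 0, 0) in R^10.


Non-zero entries: [(0, 11), (1, 5), (2, -10), (5, -8)]
Squares: [121, 25, 100, 64]
||x||_2^2 = sum = 310.

310


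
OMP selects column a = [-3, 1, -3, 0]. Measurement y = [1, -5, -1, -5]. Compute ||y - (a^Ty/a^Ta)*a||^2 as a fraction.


a^T a = 19.
a^T y = -5.
coeff = -5/19 = -5/19.
||r||^2 = 963/19.

963/19


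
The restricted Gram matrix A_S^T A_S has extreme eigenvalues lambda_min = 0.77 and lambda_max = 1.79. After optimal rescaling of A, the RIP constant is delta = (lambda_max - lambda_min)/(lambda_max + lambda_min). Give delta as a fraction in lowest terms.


lambda_max - lambda_min = 1.79 - 0.77 = 1.02.
lambda_max + lambda_min = 1.79 + 0.77 = 2.56.
delta = 1.02/2.56 = 102/256 = 51/128.

51/128


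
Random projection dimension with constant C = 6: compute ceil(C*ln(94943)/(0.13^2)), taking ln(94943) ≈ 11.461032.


ln(94943) ≈ 11.461032.
eps^2 = 0.13^2 = 0.0169.
C*ln(N)/eps^2 ≈ 6*11.461032/0.0169 ≈ 4069.0054.
m = ceil(4069.0054) = 4070.

4070


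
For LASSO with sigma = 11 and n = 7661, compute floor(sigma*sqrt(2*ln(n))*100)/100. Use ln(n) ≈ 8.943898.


ln(7661) ≈ 8.943898.
2*ln(n) ≈ 17.887796.
sqrt(2*ln(n)) ≈ sqrt(17.887796) ≈ 4.229397.
lambda ≈ 11*4.229397 = 46.523367.
floor(lambda*100)/100 = 46.52.

46.52


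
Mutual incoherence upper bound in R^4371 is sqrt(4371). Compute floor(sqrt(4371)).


66^2 = 4356 <= 4371 < 4489 = 67^2, so 66 <= sqrt(4371) < 67.
floor(sqrt(4371)) = 66.

66


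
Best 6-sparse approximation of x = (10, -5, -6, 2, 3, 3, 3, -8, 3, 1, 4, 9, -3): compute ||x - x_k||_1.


Sorted |x_i| descending: [10, 9, 8, 6, 5, 4, 3, 3, 3, 3, 3, 2, 1]
Keep top 6: [10, 9, 8, 6, 5, 4]
Tail entries: [3, 3, 3, 3, 3, 2, 1]
L1 error = sum of tail = 18.

18


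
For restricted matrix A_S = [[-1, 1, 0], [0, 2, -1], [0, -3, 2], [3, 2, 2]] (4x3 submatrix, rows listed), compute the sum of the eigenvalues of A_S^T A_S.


Sum of eigenvalues of A_S^T A_S = trace(A_S^T A_S) = sum of squared column norms of A_S.
A_S^T A_S diagonal: [10, 18, 9].
trace = 10 + 18 + 9 = 37.

37


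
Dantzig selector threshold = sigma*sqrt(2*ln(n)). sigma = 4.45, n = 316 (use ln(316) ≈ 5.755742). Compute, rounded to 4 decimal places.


ln(316) ≈ 5.755742.
2*ln(n) ≈ 11.511484.
sqrt(2*ln(n)) ≈ sqrt(11.511484) ≈ 3.392858.
threshold ≈ 4.45*3.392858 = 15.0982181 ≈ 15.0982.

15.0982


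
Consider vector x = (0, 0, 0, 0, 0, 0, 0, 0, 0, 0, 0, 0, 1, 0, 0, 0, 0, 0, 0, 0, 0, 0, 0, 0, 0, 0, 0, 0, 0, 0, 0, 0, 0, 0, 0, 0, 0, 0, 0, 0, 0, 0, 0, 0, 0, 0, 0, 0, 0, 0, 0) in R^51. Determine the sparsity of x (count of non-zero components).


Non-zero positions: [12].
Sparsity = 1.

1


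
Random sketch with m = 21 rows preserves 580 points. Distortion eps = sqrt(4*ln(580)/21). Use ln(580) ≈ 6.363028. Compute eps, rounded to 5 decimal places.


ln(580) ≈ 6.363028.
4*ln(N)/m ≈ 4*6.363028/21 ≈ 1.21200533.
eps = sqrt(1.21200533) ≈ 1.1009111 ≈ 1.10091.

1.10091


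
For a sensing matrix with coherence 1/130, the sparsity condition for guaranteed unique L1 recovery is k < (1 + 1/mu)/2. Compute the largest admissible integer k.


1/mu = 130.
1 + 1/mu = 131.
(1 + 1/mu)/2 = 65.5 is not an integer, so k_max = floor(65.5) = 65.

65


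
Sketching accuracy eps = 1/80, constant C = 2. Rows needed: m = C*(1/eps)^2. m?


1/eps = 80.
(1/eps)^2 = 6400.
m = 2*6400 = 12800.

12800


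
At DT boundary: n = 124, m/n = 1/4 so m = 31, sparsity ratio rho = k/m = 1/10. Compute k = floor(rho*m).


m = 1/4*124 = 31.
rho = 1/10.
rho*m = 1/10*31 = 3.1.
k = floor(3.1) = 3.

3


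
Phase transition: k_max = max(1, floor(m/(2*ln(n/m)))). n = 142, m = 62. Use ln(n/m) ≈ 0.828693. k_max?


n/m = 142/62 = 71/31.
ln(n/m) ≈ 0.828693.
2*ln(n/m) ≈ 1.657386.
m/(2*ln(n/m)) ≈ 62/1.657386 ≈ 37.4083.
floor = 37.
k_max = max(1, 37) = 37.

37


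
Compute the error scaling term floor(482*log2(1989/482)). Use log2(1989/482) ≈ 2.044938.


log2(n/k) = log2(1989/482) ≈ 2.044938.
k*log2(n/k) ≈ 482*2.044938 = 985.660116.
floor(985.660116) = 985.

985


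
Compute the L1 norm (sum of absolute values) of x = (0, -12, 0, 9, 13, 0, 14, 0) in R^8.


Non-zero entries: [(1, -12), (3, 9), (4, 13), (6, 14)]
Absolute values: [12, 9, 13, 14]
||x||_1 = sum = 48.

48


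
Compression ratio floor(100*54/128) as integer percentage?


100*m/n = 100*54/128 ≈ 42.1875.
floor = 42.

42


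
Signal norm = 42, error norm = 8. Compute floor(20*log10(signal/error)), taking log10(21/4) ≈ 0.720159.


||x||/||e|| = 42/8 = 21/4.
log10(21/4) ≈ 0.720159.
20*log10(||x||/||e||) ≈ 20*0.720159 = 14.40318.
floor(14.40318) = 14.

14


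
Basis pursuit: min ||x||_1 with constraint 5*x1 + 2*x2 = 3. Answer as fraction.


Axis intercepts:
  x1 = 3/5, x2 = 0: L1 = 3/5
  x1 = 0, x2 = 3/2: L1 = 3/2
x* = (3/5, 0)
||x*||_1 = 3/5.

3/5


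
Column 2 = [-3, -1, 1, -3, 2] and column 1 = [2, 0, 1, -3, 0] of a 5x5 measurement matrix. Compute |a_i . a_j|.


Inner product: -3*2 + -1*0 + 1*1 + -3*-3 + 2*0
Products: [-6, 0, 1, 9, 0]
Sum = 4.
|dot| = 4.

4


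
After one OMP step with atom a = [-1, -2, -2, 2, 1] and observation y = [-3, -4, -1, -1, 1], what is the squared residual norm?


a^T a = 14.
a^T y = 12.
coeff = 12/14 = 6/7.
||r||^2 = 124/7.

124/7


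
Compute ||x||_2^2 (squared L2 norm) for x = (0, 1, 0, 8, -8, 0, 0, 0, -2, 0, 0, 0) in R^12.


Non-zero entries: [(1, 1), (3, 8), (4, -8), (8, -2)]
Squares: [1, 64, 64, 4]
||x||_2^2 = sum = 133.

133


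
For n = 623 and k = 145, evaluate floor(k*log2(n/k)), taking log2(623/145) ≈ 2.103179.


log2(n/k) = log2(623/145) ≈ 2.103179.
k*log2(n/k) ≈ 145*2.103179 = 304.960955.
floor(304.960955) = 304.

304


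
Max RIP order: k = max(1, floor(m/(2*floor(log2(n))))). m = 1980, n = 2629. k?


floor(log2(2629)) = 11.
2*11 = 22.
m/(2*floor(log2(n))) = 1980/22 ≈ 90.0.
floor = 90.
k = max(1, 90) = 90.

90


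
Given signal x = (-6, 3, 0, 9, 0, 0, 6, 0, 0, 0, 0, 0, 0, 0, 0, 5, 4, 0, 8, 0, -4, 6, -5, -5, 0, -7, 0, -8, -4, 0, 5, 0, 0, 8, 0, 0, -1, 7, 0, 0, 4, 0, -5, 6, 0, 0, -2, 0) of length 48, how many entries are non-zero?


Non-zero positions: [0, 1, 3, 6, 15, 16, 18, 20, 21, 22, 23, 25, 27, 28, 30, 33, 36, 37, 40, 42, 43, 46].
Sparsity = 22.

22


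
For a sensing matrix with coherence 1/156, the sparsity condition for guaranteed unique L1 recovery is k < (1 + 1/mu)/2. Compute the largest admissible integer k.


1/mu = 156.
1 + 1/mu = 157.
(1 + 1/mu)/2 = 78.5 is not an integer, so k_max = floor(78.5) = 78.

78


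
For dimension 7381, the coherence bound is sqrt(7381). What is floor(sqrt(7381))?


85^2 = 7225 <= 7381 < 7396 = 86^2, so 85 <= sqrt(7381) < 86.
floor(sqrt(7381)) = 85.

85


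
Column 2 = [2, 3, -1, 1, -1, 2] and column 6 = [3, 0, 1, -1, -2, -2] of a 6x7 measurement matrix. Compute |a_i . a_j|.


Inner product: 2*3 + 3*0 + -1*1 + 1*-1 + -1*-2 + 2*-2
Products: [6, 0, -1, -1, 2, -4]
Sum = 2.
|dot| = 2.

2


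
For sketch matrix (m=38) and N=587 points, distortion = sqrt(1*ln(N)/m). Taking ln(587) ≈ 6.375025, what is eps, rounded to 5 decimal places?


ln(587) ≈ 6.375025.
1*ln(N)/m ≈ 1*6.375025/38 ≈ 0.16776382.
eps = sqrt(0.16776382) ≈ 0.4095898 ≈ 0.40959.

0.40959


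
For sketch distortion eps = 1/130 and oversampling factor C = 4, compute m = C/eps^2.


1/eps = 130.
(1/eps)^2 = 16900.
m = 4*16900 = 67600.

67600


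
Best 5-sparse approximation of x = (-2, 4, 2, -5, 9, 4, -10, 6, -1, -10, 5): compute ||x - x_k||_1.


Sorted |x_i| descending: [10, 10, 9, 6, 5, 5, 4, 4, 2, 2, 1]
Keep top 5: [10, 10, 9, 6, 5]
Tail entries: [5, 4, 4, 2, 2, 1]
L1 error = sum of tail = 18.

18


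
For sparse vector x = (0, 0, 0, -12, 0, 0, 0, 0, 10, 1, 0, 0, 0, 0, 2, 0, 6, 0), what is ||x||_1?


Non-zero entries: [(3, -12), (8, 10), (9, 1), (14, 2), (16, 6)]
Absolute values: [12, 10, 1, 2, 6]
||x||_1 = sum = 31.

31


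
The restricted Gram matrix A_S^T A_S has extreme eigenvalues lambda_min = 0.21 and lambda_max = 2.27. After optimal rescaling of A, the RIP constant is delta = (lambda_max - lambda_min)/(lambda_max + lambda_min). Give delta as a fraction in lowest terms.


lambda_max - lambda_min = 2.27 - 0.21 = 2.06.
lambda_max + lambda_min = 2.27 + 0.21 = 2.48.
delta = 2.06/2.48 = 206/248 = 103/124.

103/124


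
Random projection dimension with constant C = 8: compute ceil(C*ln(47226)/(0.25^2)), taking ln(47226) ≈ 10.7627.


ln(47226) ≈ 10.7627.
eps^2 = 0.25^2 = 0.0625.
C*ln(N)/eps^2 ≈ 8*10.7627/0.0625 ≈ 1377.6256.
m = ceil(1377.6256) = 1378.

1378


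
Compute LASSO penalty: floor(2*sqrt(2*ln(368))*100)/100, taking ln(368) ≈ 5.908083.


ln(368) ≈ 5.908083.
2*ln(n) ≈ 11.816166.
sqrt(2*ln(n)) ≈ sqrt(11.816166) ≈ 3.437465.
lambda ≈ 2*3.437465 = 6.87493.
floor(lambda*100)/100 = 6.87.

6.87


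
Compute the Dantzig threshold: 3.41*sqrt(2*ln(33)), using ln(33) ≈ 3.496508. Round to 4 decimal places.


ln(33) ≈ 3.496508.
2*ln(n) ≈ 6.993016.
sqrt(2*ln(n)) ≈ sqrt(6.993016) ≈ 2.644431.
threshold ≈ 3.41*2.644431 = 9.01750971 ≈ 9.0175.

9.0175


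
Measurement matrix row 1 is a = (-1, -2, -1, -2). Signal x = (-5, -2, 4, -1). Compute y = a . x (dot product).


Non-zero terms: ['-1*-5', '-2*-2', '-1*4', '-2*-1']
Products: [5, 4, -4, 2]
y = sum = 7.

7


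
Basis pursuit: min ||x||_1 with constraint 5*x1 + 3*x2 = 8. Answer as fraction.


Axis intercepts:
  x1 = 8/5, x2 = 0: L1 = 8/5
  x1 = 0, x2 = 8/3: L1 = 8/3
x* = (8/5, 0)
||x*||_1 = 8/5.

8/5


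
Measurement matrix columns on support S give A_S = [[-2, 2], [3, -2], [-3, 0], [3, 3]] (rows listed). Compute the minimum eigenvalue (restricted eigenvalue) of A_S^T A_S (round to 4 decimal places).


A_S^T A_S = [[31, -1], [-1, 17]].
trace = 48.
det = 526.
disc = trace^2 - 4*det = 2304 - 4*526 = 200.
sqrt(200) ≈ 14.142136.
lam_min = (48 - sqrt(200))/2 ≈ (48 - 14.142136)/2 = 16.928932 ≈ 16.9289.

16.9289


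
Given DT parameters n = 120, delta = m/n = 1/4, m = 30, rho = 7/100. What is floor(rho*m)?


m = 1/4*120 = 30.
rho = 7/100.
rho*m = 7/100*30 = 2.1.
k = floor(2.1) = 2.

2


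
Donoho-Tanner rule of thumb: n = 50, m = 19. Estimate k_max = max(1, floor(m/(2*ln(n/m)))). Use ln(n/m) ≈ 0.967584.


n/m = 50/19.
ln(n/m) ≈ 0.967584.
2*ln(n/m) ≈ 1.935168.
m/(2*ln(n/m)) ≈ 19/1.935168 ≈ 9.8183.
floor = 9.
k_max = max(1, 9) = 9.

9


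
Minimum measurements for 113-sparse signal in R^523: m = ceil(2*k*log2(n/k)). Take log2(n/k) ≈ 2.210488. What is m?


log2(n/k) = log2(523/113) ≈ 2.210488.
2*k*log2(n/k) ≈ 2*113*2.210488 = 499.570288.
m = ceil(499.570288) = 500.

500


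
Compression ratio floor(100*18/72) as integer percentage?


100*m/n = 100*18/72 ≈ 25.0.
floor = 25.

25


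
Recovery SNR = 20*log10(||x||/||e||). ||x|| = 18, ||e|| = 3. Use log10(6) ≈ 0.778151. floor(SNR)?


||x||/||e|| = 18/3 = 6.
log10(6) ≈ 0.778151.
20*log10(||x||/||e||) ≈ 20*0.778151 = 15.56302.
floor(15.56302) = 15.

15


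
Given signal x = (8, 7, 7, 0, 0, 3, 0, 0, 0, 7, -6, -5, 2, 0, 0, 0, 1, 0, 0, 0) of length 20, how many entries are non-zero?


Non-zero positions: [0, 1, 2, 5, 9, 10, 11, 12, 16].
Sparsity = 9.

9


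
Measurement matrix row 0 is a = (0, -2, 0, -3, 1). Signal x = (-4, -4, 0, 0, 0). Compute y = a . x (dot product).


Non-zero terms: ['0*-4', '-2*-4']
Products: [0, 8]
y = sum = 8.

8


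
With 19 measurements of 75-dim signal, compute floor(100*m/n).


100*m/n = 100*19/75 ≈ 25.3333.
floor = 25.

25


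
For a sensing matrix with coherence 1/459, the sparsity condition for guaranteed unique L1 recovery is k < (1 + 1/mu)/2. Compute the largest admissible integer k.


1/mu = 459.
1 + 1/mu = 460.
(1 + 1/mu)/2 = 230 is an integer and the inequality is strict, so k_max = 230 - 1 = 229.

229


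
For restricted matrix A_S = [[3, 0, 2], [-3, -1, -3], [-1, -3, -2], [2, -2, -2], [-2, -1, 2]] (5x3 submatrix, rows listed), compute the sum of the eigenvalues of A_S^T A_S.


Sum of eigenvalues of A_S^T A_S = trace(A_S^T A_S) = sum of squared column norms of A_S.
A_S^T A_S diagonal: [27, 15, 25].
trace = 27 + 15 + 25 = 67.

67


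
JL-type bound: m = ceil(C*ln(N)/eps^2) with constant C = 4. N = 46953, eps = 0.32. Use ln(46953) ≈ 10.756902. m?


ln(46953) ≈ 10.756902.
eps^2 = 0.32^2 = 0.1024.
C*ln(N)/eps^2 ≈ 4*10.756902/0.1024 ≈ 420.1915.
m = ceil(420.1915) = 421.

421


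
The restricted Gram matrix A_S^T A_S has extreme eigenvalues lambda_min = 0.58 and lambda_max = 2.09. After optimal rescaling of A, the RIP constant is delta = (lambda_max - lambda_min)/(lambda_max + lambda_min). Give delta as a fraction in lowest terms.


lambda_max - lambda_min = 2.09 - 0.58 = 1.51.
lambda_max + lambda_min = 2.09 + 0.58 = 2.67.
delta = 1.51/2.67 = 151/267.

151/267


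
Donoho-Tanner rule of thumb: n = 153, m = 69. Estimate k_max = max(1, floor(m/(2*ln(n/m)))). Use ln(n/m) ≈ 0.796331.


n/m = 153/69 = 51/23.
ln(n/m) ≈ 0.796331.
2*ln(n/m) ≈ 1.592662.
m/(2*ln(n/m)) ≈ 69/1.592662 ≈ 43.3237.
floor = 43.
k_max = max(1, 43) = 43.

43


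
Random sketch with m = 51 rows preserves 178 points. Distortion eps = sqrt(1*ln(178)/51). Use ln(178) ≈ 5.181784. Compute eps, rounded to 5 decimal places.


ln(178) ≈ 5.181784.
1*ln(N)/m ≈ 1*5.181784/51 ≈ 0.10160361.
eps = sqrt(0.10160361) ≈ 0.3187532 ≈ 0.31875.

0.31875


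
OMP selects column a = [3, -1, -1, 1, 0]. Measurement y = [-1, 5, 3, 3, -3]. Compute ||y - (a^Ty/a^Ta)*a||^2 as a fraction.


a^T a = 12.
a^T y = -8.
coeff = -8/12 = -2/3.
||r||^2 = 143/3.

143/3


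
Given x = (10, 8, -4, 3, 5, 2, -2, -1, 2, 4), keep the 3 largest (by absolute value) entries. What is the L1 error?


Sorted |x_i| descending: [10, 8, 5, 4, 4, 3, 2, 2, 2, 1]
Keep top 3: [10, 8, 5]
Tail entries: [4, 4, 3, 2, 2, 2, 1]
L1 error = sum of tail = 18.

18


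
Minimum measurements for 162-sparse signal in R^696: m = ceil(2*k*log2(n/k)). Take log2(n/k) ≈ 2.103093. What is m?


log2(n/k) = log2(696/162) ≈ 2.103093.
2*k*log2(n/k) ≈ 2*162*2.103093 = 681.402132.
m = ceil(681.402132) = 682.

682


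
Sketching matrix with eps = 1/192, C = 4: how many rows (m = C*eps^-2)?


1/eps = 192.
(1/eps)^2 = 36864.
m = 4*36864 = 147456.

147456


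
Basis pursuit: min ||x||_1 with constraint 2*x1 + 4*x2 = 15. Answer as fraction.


Axis intercepts:
  x1 = 15/2, x2 = 0: L1 = 15/2
  x1 = 0, x2 = 15/4: L1 = 15/4
x* = (0, 15/4)
||x*||_1 = 15/4.

15/4


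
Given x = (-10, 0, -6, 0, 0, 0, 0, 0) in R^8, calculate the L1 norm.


Non-zero entries: [(0, -10), (2, -6)]
Absolute values: [10, 6]
||x||_1 = sum = 16.

16


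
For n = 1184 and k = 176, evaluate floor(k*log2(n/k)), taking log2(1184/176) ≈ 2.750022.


log2(n/k) = log2(1184/176) ≈ 2.750022.
k*log2(n/k) ≈ 176*2.750022 = 484.003872.
floor(484.003872) = 484.

484


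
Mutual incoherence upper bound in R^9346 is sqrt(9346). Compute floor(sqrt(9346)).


96^2 = 9216 <= 9346 < 9409 = 97^2, so 96 <= sqrt(9346) < 97.
floor(sqrt(9346)) = 96.

96


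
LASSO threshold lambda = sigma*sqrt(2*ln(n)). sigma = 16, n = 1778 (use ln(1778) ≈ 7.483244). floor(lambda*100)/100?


ln(1778) ≈ 7.483244.
2*ln(n) ≈ 14.966488.
sqrt(2*ln(n)) ≈ sqrt(14.966488) ≈ 3.868655.
lambda ≈ 16*3.868655 = 61.89848.
floor(lambda*100)/100 = 61.89.

61.89


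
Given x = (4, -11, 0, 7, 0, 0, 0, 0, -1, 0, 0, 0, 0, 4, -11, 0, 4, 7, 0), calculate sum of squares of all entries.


Non-zero entries: [(0, 4), (1, -11), (3, 7), (8, -1), (13, 4), (14, -11), (16, 4), (17, 7)]
Squares: [16, 121, 49, 1, 16, 121, 16, 49]
||x||_2^2 = sum = 389.

389


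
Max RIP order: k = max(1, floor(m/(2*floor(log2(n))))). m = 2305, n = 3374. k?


floor(log2(3374)) = 11.
2*11 = 22.
m/(2*floor(log2(n))) = 2305/22 ≈ 104.7727.
floor = 104.
k = max(1, 104) = 104.

104


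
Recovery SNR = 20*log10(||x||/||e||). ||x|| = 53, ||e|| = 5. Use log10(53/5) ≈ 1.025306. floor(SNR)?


||x||/||e|| = 53/5.
log10(53/5) ≈ 1.025306.
20*log10(||x||/||e||) ≈ 20*1.025306 = 20.50612.
floor(20.50612) = 20.

20


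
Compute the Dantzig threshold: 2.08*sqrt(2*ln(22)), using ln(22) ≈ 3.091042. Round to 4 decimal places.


ln(22) ≈ 3.091042.
2*ln(n) ≈ 6.182084.
sqrt(2*ln(n)) ≈ sqrt(6.182084) ≈ 2.48638.
threshold ≈ 2.08*2.48638 = 5.1716704 ≈ 5.1717.

5.1717


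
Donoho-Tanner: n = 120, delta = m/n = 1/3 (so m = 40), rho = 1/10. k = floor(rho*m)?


m = 1/3*120 = 40.
rho = 1/10.
rho*m = 1/10*40 = 4.
k = floor(4) = 4.

4


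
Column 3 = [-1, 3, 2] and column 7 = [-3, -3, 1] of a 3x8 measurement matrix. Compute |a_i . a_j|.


Inner product: -1*-3 + 3*-3 + 2*1
Products: [3, -9, 2]
Sum = -4.
|dot| = 4.

4


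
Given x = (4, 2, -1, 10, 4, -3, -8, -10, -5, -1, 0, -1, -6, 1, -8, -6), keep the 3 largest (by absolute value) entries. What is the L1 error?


Sorted |x_i| descending: [10, 10, 8, 8, 6, 6, 5, 4, 4, 3, 2, 1, 1, 1, 1, 0]
Keep top 3: [10, 10, 8]
Tail entries: [8, 6, 6, 5, 4, 4, 3, 2, 1, 1, 1, 1, 0]
L1 error = sum of tail = 42.

42


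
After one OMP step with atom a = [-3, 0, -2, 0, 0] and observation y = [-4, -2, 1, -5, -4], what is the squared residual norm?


a^T a = 13.
a^T y = 10.
coeff = 10/13 = 10/13.
||r||^2 = 706/13.

706/13


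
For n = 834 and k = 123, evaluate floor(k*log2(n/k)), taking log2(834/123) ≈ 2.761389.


log2(n/k) = log2(834/123) ≈ 2.761389.
k*log2(n/k) ≈ 123*2.761389 = 339.650847.
floor(339.650847) = 339.

339


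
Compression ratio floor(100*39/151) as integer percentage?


100*m/n = 100*39/151 ≈ 25.8278.
floor = 25.

25


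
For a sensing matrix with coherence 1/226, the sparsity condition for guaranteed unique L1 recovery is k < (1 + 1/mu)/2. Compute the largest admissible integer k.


1/mu = 226.
1 + 1/mu = 227.
(1 + 1/mu)/2 = 113.5 is not an integer, so k_max = floor(113.5) = 113.

113


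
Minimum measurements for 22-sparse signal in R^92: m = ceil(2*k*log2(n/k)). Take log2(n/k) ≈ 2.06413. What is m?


log2(n/k) = log2(92/22) ≈ 2.06413.
2*k*log2(n/k) ≈ 2*22*2.06413 = 90.82172.
m = ceil(90.82172) = 91.

91


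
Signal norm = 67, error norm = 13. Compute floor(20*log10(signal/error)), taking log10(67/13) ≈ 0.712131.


||x||/||e|| = 67/13.
log10(67/13) ≈ 0.712131.
20*log10(||x||/||e||) ≈ 20*0.712131 = 14.24262.
floor(14.24262) = 14.

14


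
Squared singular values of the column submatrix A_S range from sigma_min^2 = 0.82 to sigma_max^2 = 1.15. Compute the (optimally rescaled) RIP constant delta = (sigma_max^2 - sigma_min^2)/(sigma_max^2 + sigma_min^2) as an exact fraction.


lambda_max - lambda_min = 1.15 - 0.82 = 0.33.
lambda_max + lambda_min = 1.15 + 0.82 = 1.97.
delta = 0.33/1.97 = 33/197.

33/197


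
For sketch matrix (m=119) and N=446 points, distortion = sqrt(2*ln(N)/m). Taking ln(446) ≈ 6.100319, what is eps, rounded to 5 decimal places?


ln(446) ≈ 6.100319.
2*ln(N)/m ≈ 2*6.100319/119 ≈ 0.10252637.
eps = sqrt(0.10252637) ≈ 0.3201974 ≈ 0.32020.

0.32020


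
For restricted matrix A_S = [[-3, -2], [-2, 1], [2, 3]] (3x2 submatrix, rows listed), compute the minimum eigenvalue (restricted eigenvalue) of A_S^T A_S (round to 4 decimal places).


A_S^T A_S = [[17, 10], [10, 14]].
trace = 31.
det = 138.
disc = trace^2 - 4*det = 961 - 4*138 = 409.
sqrt(409) ≈ 20.223748.
lam_min = (31 - sqrt(409))/2 ≈ (31 - 20.223748)/2 = 5.388126 ≈ 5.3881.

5.3881


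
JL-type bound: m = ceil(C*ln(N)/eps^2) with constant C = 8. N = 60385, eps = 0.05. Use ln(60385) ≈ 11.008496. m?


ln(60385) ≈ 11.008496.
eps^2 = 0.05^2 = 0.0025.
C*ln(N)/eps^2 ≈ 8*11.008496/0.0025 ≈ 35227.1872.
m = ceil(35227.1872) = 35228.

35228


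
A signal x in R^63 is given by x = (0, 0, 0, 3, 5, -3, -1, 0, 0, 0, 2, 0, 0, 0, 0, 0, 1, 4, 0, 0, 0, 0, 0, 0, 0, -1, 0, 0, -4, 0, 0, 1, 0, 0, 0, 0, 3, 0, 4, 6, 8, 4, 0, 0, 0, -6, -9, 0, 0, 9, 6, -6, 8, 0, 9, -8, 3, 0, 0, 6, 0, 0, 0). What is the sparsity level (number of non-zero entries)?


Non-zero positions: [3, 4, 5, 6, 10, 16, 17, 25, 28, 31, 36, 38, 39, 40, 41, 45, 46, 49, 50, 51, 52, 54, 55, 56, 59].
Sparsity = 25.

25


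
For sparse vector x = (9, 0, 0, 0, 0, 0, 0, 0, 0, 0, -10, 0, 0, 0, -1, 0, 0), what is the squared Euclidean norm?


Non-zero entries: [(0, 9), (10, -10), (14, -1)]
Squares: [81, 100, 1]
||x||_2^2 = sum = 182.

182


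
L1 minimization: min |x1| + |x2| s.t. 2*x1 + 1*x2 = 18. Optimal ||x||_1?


Axis intercepts:
  x1 = 9, x2 = 0: L1 = 9
  x1 = 0, x2 = 18: L1 = 18
x* = (9, 0)
||x*||_1 = 9.

9


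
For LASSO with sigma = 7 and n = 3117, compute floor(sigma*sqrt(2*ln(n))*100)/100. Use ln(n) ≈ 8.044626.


ln(3117) ≈ 8.044626.
2*ln(n) ≈ 16.089252.
sqrt(2*ln(n)) ≈ sqrt(16.089252) ≈ 4.011141.
lambda ≈ 7*4.011141 = 28.077987.
floor(lambda*100)/100 = 28.07.

28.07


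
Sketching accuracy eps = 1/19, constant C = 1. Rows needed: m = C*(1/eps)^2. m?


1/eps = 19.
(1/eps)^2 = 361.
m = 1*361 = 361.

361


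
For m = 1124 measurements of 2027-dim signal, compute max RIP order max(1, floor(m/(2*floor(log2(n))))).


floor(log2(2027)) = 10.
2*10 = 20.
m/(2*floor(log2(n))) = 1124/20 ≈ 56.2.
floor = 56.
k = max(1, 56) = 56.

56


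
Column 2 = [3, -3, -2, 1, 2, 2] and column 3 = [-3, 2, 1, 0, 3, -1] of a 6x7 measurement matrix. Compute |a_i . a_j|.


Inner product: 3*-3 + -3*2 + -2*1 + 1*0 + 2*3 + 2*-1
Products: [-9, -6, -2, 0, 6, -2]
Sum = -13.
|dot| = 13.

13


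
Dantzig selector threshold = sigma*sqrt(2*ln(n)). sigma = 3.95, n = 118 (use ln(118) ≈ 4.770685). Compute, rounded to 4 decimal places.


ln(118) ≈ 4.770685.
2*ln(n) ≈ 9.54137.
sqrt(2*ln(n)) ≈ sqrt(9.54137) ≈ 3.088911.
threshold ≈ 3.95*3.088911 = 12.20119845 ≈ 12.2012.

12.2012


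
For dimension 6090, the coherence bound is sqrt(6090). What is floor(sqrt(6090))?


78^2 = 6084 <= 6090 < 6241 = 79^2, so 78 <= sqrt(6090) < 79.
floor(sqrt(6090)) = 78.

78


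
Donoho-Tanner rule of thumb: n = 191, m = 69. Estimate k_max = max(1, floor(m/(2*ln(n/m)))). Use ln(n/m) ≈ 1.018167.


n/m = 191/69.
ln(n/m) ≈ 1.018167.
2*ln(n/m) ≈ 2.036334.
m/(2*ln(n/m)) ≈ 69/2.036334 ≈ 33.8844.
floor = 33.
k_max = max(1, 33) = 33.

33


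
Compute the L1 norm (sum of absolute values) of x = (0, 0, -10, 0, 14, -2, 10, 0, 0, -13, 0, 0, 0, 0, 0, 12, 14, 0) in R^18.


Non-zero entries: [(2, -10), (4, 14), (5, -2), (6, 10), (9, -13), (15, 12), (16, 14)]
Absolute values: [10, 14, 2, 10, 13, 12, 14]
||x||_1 = sum = 75.

75


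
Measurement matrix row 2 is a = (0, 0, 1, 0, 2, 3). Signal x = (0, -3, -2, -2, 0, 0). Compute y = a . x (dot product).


Non-zero terms: ['0*-3', '1*-2', '0*-2']
Products: [0, -2, 0]
y = sum = -2.

-2


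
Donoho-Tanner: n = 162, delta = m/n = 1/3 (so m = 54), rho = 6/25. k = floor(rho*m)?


m = 1/3*162 = 54.
rho = 6/25.
rho*m = 6/25*54 = 12.96.
k = floor(12.96) = 12.

12


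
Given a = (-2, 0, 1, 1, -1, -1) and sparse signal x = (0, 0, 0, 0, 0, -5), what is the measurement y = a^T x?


Non-zero terms: ['-1*-5']
Products: [5]
y = sum = 5.

5


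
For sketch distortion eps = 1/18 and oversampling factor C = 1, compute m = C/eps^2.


1/eps = 18.
(1/eps)^2 = 324.
m = 1*324 = 324.

324


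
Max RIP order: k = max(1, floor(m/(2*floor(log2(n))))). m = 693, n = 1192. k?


floor(log2(1192)) = 10.
2*10 = 20.
m/(2*floor(log2(n))) = 693/20 ≈ 34.65.
floor = 34.
k = max(1, 34) = 34.

34


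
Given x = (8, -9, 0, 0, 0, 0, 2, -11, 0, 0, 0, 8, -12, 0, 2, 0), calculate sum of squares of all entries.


Non-zero entries: [(0, 8), (1, -9), (6, 2), (7, -11), (11, 8), (12, -12), (14, 2)]
Squares: [64, 81, 4, 121, 64, 144, 4]
||x||_2^2 = sum = 482.

482


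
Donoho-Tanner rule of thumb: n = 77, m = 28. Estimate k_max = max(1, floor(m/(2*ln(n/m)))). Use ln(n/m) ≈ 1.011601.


n/m = 77/28 = 11/4.
ln(n/m) ≈ 1.011601.
2*ln(n/m) ≈ 2.023202.
m/(2*ln(n/m)) ≈ 28/2.023202 ≈ 13.8394.
floor = 13.
k_max = max(1, 13) = 13.

13


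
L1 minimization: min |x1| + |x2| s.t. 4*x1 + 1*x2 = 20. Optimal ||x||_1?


Axis intercepts:
  x1 = 5, x2 = 0: L1 = 5
  x1 = 0, x2 = 20: L1 = 20
x* = (5, 0)
||x*||_1 = 5.

5


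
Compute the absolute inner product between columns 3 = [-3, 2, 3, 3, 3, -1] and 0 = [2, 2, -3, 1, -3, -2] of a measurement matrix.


Inner product: -3*2 + 2*2 + 3*-3 + 3*1 + 3*-3 + -1*-2
Products: [-6, 4, -9, 3, -9, 2]
Sum = -15.
|dot| = 15.

15


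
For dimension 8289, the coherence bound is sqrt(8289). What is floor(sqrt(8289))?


91^2 = 8281 <= 8289 < 8464 = 92^2, so 91 <= sqrt(8289) < 92.
floor(sqrt(8289)) = 91.

91


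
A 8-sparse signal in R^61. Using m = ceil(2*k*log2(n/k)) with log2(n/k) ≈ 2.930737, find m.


log2(n/k) = log2(61/8) ≈ 2.930737.
2*k*log2(n/k) ≈ 2*8*2.930737 = 46.891792.
m = ceil(46.891792) = 47.

47


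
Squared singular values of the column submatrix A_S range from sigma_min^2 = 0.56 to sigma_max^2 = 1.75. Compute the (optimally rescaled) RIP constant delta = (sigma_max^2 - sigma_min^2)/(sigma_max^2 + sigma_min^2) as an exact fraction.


lambda_max - lambda_min = 1.75 - 0.56 = 1.19.
lambda_max + lambda_min = 1.75 + 0.56 = 2.31.
delta = 1.19/2.31 = 119/231 = 17/33.

17/33


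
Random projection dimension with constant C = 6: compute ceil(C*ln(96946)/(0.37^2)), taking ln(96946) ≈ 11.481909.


ln(96946) ≈ 11.481909.
eps^2 = 0.37^2 = 0.1369.
C*ln(N)/eps^2 ≈ 6*11.481909/0.1369 ≈ 503.2246.
m = ceil(503.2246) = 504.

504


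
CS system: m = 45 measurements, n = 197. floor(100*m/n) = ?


100*m/n = 100*45/197 ≈ 22.8426.
floor = 22.

22


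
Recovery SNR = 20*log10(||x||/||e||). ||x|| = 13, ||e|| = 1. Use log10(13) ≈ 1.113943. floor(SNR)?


||x||/||e|| = 13/1 = 13.
log10(13) ≈ 1.113943.
20*log10(||x||/||e||) ≈ 20*1.113943 = 22.27886.
floor(22.27886) = 22.

22


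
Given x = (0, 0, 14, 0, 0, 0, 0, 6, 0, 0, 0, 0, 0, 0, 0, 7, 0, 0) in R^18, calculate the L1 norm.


Non-zero entries: [(2, 14), (7, 6), (15, 7)]
Absolute values: [14, 6, 7]
||x||_1 = sum = 27.

27


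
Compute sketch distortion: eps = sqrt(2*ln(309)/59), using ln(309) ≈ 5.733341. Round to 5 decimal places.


ln(309) ≈ 5.733341.
2*ln(N)/m ≈ 2*5.733341/59 ≈ 0.19435054.
eps = sqrt(0.19435054) ≈ 0.4408521 ≈ 0.44085.

0.44085


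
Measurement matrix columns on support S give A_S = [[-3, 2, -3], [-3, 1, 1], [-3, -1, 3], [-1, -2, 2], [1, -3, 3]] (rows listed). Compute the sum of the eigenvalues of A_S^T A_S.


Sum of eigenvalues of A_S^T A_S = trace(A_S^T A_S) = sum of squared column norms of A_S.
A_S^T A_S diagonal: [29, 19, 32].
trace = 29 + 19 + 32 = 80.

80


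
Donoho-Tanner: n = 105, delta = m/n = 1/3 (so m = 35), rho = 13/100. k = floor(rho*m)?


m = 1/3*105 = 35.
rho = 13/100.
rho*m = 13/100*35 = 4.55.
k = floor(4.55) = 4.

4


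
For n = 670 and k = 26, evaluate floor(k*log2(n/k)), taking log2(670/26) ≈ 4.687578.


log2(n/k) = log2(670/26) ≈ 4.687578.
k*log2(n/k) ≈ 26*4.687578 = 121.877028.
floor(121.877028) = 121.

121


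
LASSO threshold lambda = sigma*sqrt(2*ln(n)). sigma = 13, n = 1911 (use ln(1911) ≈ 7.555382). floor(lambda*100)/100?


ln(1911) ≈ 7.555382.
2*ln(n) ≈ 15.110764.
sqrt(2*ln(n)) ≈ sqrt(15.110764) ≈ 3.887257.
lambda ≈ 13*3.887257 = 50.534341.
floor(lambda*100)/100 = 50.53.

50.53


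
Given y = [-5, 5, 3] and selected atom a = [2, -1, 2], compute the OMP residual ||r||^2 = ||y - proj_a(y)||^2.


a^T a = 9.
a^T y = -9.
coeff = -9/9 = -1.
||r||^2 = 50.

50


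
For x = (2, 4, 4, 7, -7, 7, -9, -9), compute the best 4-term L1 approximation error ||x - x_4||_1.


Sorted |x_i| descending: [9, 9, 7, 7, 7, 4, 4, 2]
Keep top 4: [9, 9, 7, 7]
Tail entries: [7, 4, 4, 2]
L1 error = sum of tail = 17.

17


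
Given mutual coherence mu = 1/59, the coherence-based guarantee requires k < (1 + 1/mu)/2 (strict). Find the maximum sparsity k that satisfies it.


1/mu = 59.
1 + 1/mu = 60.
(1 + 1/mu)/2 = 30 is an integer and the inequality is strict, so k_max = 30 - 1 = 29.

29


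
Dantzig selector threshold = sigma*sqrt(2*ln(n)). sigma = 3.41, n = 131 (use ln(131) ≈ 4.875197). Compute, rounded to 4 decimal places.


ln(131) ≈ 4.875197.
2*ln(n) ≈ 9.750394.
sqrt(2*ln(n)) ≈ sqrt(9.750394) ≈ 3.122562.
threshold ≈ 3.41*3.122562 = 10.64793642 ≈ 10.6479.

10.6479


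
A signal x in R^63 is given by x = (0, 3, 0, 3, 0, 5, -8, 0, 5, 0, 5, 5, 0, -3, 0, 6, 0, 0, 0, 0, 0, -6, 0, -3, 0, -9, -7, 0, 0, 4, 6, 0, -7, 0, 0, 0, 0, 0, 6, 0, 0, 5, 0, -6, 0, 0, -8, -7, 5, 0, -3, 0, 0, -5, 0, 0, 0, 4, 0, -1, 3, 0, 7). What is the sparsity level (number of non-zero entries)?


Non-zero positions: [1, 3, 5, 6, 8, 10, 11, 13, 15, 21, 23, 25, 26, 29, 30, 32, 38, 41, 43, 46, 47, 48, 50, 53, 57, 59, 60, 62].
Sparsity = 28.

28


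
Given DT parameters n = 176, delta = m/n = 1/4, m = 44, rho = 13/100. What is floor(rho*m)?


m = 1/4*176 = 44.
rho = 13/100.
rho*m = 13/100*44 = 5.72.
k = floor(5.72) = 5.

5


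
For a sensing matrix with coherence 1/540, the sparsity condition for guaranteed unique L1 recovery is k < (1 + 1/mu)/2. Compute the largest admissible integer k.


1/mu = 540.
1 + 1/mu = 541.
(1 + 1/mu)/2 = 270.5 is not an integer, so k_max = floor(270.5) = 270.

270


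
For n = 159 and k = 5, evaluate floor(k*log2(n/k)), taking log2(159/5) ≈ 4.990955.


log2(n/k) = log2(159/5) ≈ 4.990955.
k*log2(n/k) ≈ 5*4.990955 = 24.954775.
floor(24.954775) = 24.

24


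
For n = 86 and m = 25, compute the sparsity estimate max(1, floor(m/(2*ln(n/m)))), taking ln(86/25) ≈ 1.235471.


n/m = 86/25.
ln(n/m) ≈ 1.235471.
2*ln(n/m) ≈ 2.470942.
m/(2*ln(n/m)) ≈ 25/2.470942 ≈ 10.1176.
floor = 10.
k_max = max(1, 10) = 10.

10


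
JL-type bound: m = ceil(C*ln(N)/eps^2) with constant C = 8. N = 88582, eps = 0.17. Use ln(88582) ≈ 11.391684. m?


ln(88582) ≈ 11.391684.
eps^2 = 0.17^2 = 0.0289.
C*ln(N)/eps^2 ≈ 8*11.391684/0.0289 ≈ 3153.4073.
m = ceil(3153.4073) = 3154.

3154


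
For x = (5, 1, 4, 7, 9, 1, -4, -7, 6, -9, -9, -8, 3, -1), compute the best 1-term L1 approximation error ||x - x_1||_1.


Sorted |x_i| descending: [9, 9, 9, 8, 7, 7, 6, 5, 4, 4, 3, 1, 1, 1]
Keep top 1: [9]
Tail entries: [9, 9, 8, 7, 7, 6, 5, 4, 4, 3, 1, 1, 1]
L1 error = sum of tail = 65.

65


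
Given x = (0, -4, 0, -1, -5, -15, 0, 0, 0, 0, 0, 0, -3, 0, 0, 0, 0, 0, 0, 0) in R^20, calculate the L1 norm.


Non-zero entries: [(1, -4), (3, -1), (4, -5), (5, -15), (12, -3)]
Absolute values: [4, 1, 5, 15, 3]
||x||_1 = sum = 28.

28


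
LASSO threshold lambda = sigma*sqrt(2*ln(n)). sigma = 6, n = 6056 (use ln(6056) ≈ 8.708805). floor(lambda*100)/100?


ln(6056) ≈ 8.708805.
2*ln(n) ≈ 17.41761.
sqrt(2*ln(n)) ≈ sqrt(17.41761) ≈ 4.173441.
lambda ≈ 6*4.173441 = 25.040646.
floor(lambda*100)/100 = 25.04.

25.04


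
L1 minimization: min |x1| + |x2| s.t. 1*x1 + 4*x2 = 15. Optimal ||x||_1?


Axis intercepts:
  x1 = 15, x2 = 0: L1 = 15
  x1 = 0, x2 = 15/4: L1 = 15/4
x* = (0, 15/4)
||x*||_1 = 15/4.

15/4


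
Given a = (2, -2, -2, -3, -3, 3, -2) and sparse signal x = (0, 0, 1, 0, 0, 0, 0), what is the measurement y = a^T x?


Non-zero terms: ['-2*1']
Products: [-2]
y = sum = -2.

-2


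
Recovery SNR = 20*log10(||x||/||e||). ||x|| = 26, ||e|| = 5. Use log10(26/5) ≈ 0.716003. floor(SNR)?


||x||/||e|| = 26/5.
log10(26/5) ≈ 0.716003.
20*log10(||x||/||e||) ≈ 20*0.716003 = 14.32006.
floor(14.32006) = 14.

14


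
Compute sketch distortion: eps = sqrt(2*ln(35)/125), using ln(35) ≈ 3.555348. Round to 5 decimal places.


ln(35) ≈ 3.555348.
2*ln(N)/m ≈ 2*3.555348/125 ≈ 0.05688557.
eps = sqrt(0.05688557) ≈ 0.238507 ≈ 0.23851.

0.23851


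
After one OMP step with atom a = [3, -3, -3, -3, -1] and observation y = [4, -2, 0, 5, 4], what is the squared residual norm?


a^T a = 37.
a^T y = -1.
coeff = -1/37 = -1/37.
||r||^2 = 2256/37.

2256/37


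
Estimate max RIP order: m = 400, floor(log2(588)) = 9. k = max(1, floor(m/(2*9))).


floor(log2(588)) = 9.
2*9 = 18.
m/(2*floor(log2(n))) = 400/18 ≈ 22.2222.
floor = 22.
k = max(1, 22) = 22.

22


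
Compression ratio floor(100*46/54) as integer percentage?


100*m/n = 100*46/54 ≈ 85.1852.
floor = 85.

85


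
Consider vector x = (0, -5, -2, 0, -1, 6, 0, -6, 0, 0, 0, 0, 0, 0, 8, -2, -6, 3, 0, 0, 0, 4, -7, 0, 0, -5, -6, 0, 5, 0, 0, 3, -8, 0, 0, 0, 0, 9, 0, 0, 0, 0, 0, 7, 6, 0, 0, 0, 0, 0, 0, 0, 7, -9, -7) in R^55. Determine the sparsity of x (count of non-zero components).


Non-zero positions: [1, 2, 4, 5, 7, 14, 15, 16, 17, 21, 22, 25, 26, 28, 31, 32, 37, 43, 44, 52, 53, 54].
Sparsity = 22.

22


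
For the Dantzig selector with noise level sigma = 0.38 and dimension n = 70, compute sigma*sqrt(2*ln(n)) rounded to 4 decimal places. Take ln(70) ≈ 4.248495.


ln(70) ≈ 4.248495.
2*ln(n) ≈ 8.49699.
sqrt(2*ln(n)) ≈ sqrt(8.49699) ≈ 2.91496.
threshold ≈ 0.38*2.91496 = 1.1076848 ≈ 1.1077.

1.1077


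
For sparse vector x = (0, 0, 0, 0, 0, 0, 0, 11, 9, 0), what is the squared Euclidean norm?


Non-zero entries: [(7, 11), (8, 9)]
Squares: [121, 81]
||x||_2^2 = sum = 202.

202


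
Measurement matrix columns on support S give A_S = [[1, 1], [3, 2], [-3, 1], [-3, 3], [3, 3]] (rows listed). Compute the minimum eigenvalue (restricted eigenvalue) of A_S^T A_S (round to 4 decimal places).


A_S^T A_S = [[37, 4], [4, 24]].
trace = 61.
det = 872.
disc = trace^2 - 4*det = 3721 - 4*872 = 233.
sqrt(233) ≈ 15.264338.
lam_min = (61 - sqrt(233))/2 ≈ (61 - 15.264338)/2 = 22.867831 ≈ 22.8678.

22.8678
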